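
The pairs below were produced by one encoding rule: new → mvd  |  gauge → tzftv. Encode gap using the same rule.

Each letter is replaced by its mirror in the alphabet: a↔z, b↔y, c↔x, and so on (the Atbash cipher).
On gap: g↔t, a↔z, p↔k.

tzk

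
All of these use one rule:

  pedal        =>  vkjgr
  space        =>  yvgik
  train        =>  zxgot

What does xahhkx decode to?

rubber

Compare letters: p→v is +6, e→k is +6, d→j is +6 — a constant shift. Each letter is shifted forward by 6 in the alphabet (a Caesar shift of +6).
Decoding xahhkx: x−6=r, a−6=u, h−6=b, h−6=b, k−6=e, x−6=r.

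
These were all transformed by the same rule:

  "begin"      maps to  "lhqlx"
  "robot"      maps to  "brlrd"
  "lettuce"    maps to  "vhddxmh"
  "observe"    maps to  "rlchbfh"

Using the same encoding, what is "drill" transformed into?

nblvv

The shift depends on letter class: consonant b→l is +10, but vowel e→h is +3. The rule splits by letter class: vowels +3, consonants +10.
For drill: d(cons)+10=n, r(cons)+10=b, i(vowel)+3=l, l(cons)+10=v, l(cons)+10=v.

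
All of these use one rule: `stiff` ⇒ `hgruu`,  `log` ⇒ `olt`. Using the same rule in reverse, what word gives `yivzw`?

Letters are reflected about the middle of the alphabet (position → 25−position): Atbash.
Decoding yivzw: y↔b, i↔r, v↔e, z↔a, w↔d.

bread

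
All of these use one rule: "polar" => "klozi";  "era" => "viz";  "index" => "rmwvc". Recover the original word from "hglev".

stove

Each pair mirrors across the alphabet (p↔k, o↔l, l↔o): positions sum to 25. This is the alphabet-reversal cipher (Atbash): a becomes z, b becomes y, etc.
Reversing it on hglev: h↔s, g↔t, l↔o, e↔v, v↔e.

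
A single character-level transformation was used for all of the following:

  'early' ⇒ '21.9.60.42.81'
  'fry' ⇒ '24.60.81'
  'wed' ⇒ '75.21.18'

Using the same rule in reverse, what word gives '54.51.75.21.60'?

power

e(#5)→21 and a(#1)→9: differences scale by 3, so n = 3·pos + 6. Each letter becomes 3×(its alphabet position, a=1..z=26) + 6.
Reversing it on 54.51.75.21.60: 54→(54−6)÷3=16=p, 51→(51−6)÷3=15=o, 75→(75−6)÷3=23=w, 21→(21−6)÷3=5=e, 60→(60−6)÷3=18=r.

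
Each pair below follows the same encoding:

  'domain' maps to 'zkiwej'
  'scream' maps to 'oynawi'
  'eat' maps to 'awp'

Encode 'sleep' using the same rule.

ohaal

Compare letters: d→z is +22, o→k is +22, m→i is +22 — a constant shift. Each letter is shifted forward by 22 in the alphabet (a Caesar shift of +22).
Applying it to sleep: s+22=o, l+22=h, e+22=a, e+22=a, p+22=l.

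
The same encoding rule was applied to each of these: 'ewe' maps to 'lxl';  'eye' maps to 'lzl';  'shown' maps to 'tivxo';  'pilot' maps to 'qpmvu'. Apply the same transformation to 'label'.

mhclm

Two shifts are in play — +7 for a/e/i/o/u, +1 for every other letter.
On label: l(cons)+1=m, a(vowel)+7=h, b(cons)+1=c, e(vowel)+7=l, l(cons)+1=m.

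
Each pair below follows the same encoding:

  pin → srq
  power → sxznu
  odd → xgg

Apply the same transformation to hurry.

kduub

The shift depends on letter class: consonant p→s is +3, but vowel i→r is +9. Vowels shift forward by 9 and consonants shift forward by 3.
Applying it to hurry: h(cons)+3=k, u(vowel)+9=d, r(cons)+3=u, r(cons)+3=u, y(cons)+3=b.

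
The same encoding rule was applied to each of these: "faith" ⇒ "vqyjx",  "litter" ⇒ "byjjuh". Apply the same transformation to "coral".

Compare letters: f→v is +16, a→q is +16, i→y is +16 — a constant shift. It's a constant shift of +16 (ROT16).
Applying it to coral: c+16=s, o+16=e, r+16=h, a+16=q, l+16=b.

sehqb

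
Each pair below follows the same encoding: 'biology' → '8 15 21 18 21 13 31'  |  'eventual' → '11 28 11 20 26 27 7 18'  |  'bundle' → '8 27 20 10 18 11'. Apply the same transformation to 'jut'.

16 27 26

b is letter #2 and maps to 8: an offset of 6. The number is (letter's place in the alphabet, a=1) + 6.
On jut: j=10→16, u=21→27, t=20→26.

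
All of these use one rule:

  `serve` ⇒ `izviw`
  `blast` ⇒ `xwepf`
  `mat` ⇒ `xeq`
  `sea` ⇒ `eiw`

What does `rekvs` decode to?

The output letters match the input read backwards, each shifted +4: serve reversed is evres. The word is reversed, then every letter is shifted forward by 4.
Decoding rekvs: shift back: r−4=n, e−4=a, k−4=g, v−4=r, s−4=o → nagro; then reverse → organ.

organ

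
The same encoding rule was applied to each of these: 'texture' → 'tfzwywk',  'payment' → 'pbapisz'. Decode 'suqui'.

In texture: t→t is +0, e→f is +1, x→z is +2, t→w is +3 — the shift increases by 1 each position. Each letter shifts forward by its position index (0, 1, 2, …) — the shift grows by one for each successive letter.
Undoing it on suqui: s−0=s, u−1=t, q−2=o, u−3=r, i−4=e.

store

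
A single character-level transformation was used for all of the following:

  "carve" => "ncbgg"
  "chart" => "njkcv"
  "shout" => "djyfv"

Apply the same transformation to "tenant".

egxlpd

Shifts by position in carve: pos 0: c→n (+11), pos 1: a→c (+2), pos 2: r→b (+10), pos 3: v→g (+11), pos 4: e→g (+2) — repeating every 3. A repeating key of period 3 is used — shifts +11, +2, +10 over and over.
Applying it to tenant: t+11=e, e+2=g, n+10=x, a+11=l, n+2=p, t+10=d.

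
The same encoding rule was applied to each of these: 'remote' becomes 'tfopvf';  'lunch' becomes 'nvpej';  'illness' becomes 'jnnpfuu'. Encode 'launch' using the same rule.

The shift depends on letter class: consonant r→t is +2, but vowel e→f is +1. Vowels shift forward by 1 and consonants shift forward by 2.
Applying it to launch: l(cons)+2=n, a(vowel)+1=b, u(vowel)+1=v, n(cons)+2=p, c(cons)+2=e, h(cons)+2=j.

nbvpej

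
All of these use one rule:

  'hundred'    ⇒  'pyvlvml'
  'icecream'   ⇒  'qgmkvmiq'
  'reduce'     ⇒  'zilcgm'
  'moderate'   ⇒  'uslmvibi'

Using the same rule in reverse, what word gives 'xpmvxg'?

Shifts by position in hundred: pos 0: h→p (+8), pos 1: u→y (+4), pos 2: n→v (+8), pos 3: d→l (+8), pos 4: r→v (+4), pos 5: e→m (+8) — repeating every 3. It's a Vigenère-style cipher with numeric key [8,4,8]: position i shifts by key[i mod 3].
Undoing it on xpmvxg: x−8=p, p−4=l, m−8=e, v−8=n, x−4=t, g−8=y.

plenty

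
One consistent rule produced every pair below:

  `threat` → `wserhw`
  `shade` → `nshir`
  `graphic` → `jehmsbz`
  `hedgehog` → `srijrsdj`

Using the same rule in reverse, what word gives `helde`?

t(19)→w(22) and h(7)→s(18) fit y≡9x+7 (mod 26); the inverse of 9 mod 26 is 3. Treating letters as 0–25, the rule is x ↦ 9x + 7 (mod 26).
Reversing it on helde: h(7)→3·(7−7)≡0=a; e(4)→3·(4−7)≡17=r; l(11)→3·(11−7)≡12=m; d(3)→3·(3−7)≡14=o; e(4)→3·(4−7)≡17=r (all mod 26).

armor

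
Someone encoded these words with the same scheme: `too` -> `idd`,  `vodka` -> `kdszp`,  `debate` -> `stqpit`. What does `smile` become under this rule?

Compare letters: t→i is +15, o→d is +15, o→d is +15 — a constant shift. It's a constant shift of +15 (ROT15).
On smile: s+15=h, m+15=b, i+15=x, l+15=a, e+15=t.

hbxat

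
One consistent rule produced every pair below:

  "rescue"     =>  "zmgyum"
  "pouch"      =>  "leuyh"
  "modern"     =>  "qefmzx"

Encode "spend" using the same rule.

glmxf

Treating letters as 0–25, the rule is x ↦ 7x + 10 (mod 26).
Applying it to spend: s(18)→7·18+10≡6=g; p(15)→7·15+10≡11=l; e(4)→7·4+10≡12=m; n(13)→7·13+10≡23=x; d(3)→7·3+10≡5=f (all mod 26).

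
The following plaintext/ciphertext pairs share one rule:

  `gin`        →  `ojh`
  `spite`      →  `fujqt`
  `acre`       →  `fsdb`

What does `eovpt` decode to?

The word is reversed, then every letter is shifted forward by 1.
Undoing it on eovpt: shift back: e−1=d, o−1=n, v−1=u, p−1=o, t−1=s → dnuos; then reverse → sound.

sound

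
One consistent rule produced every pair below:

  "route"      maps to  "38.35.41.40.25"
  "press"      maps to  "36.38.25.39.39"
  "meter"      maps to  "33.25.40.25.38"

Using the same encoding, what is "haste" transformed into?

28.21.39.40.25

r is letter #18 and maps to 38: an offset of 20. Each letter is replaced by its alphabet position (a=1..z=26) + 20.
For haste: h=8→28, a=1→21, s=19→39, t=20→40, e=5→25.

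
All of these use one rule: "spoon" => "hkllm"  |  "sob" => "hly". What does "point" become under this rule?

Each letter is replaced by its mirror in the alphabet: a↔z, b↔y, c↔x, and so on (the Atbash cipher).
On point: p↔k, o↔l, i↔r, n↔m, t↔g.

klrmg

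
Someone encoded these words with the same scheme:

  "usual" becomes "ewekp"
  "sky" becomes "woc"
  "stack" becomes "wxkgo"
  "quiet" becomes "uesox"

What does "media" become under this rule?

qohsk

The shift depends on letter class: consonant s→w is +4, but vowel u→e is +10. The rule splits by letter class: vowels +10, consonants +4.
For media: m(cons)+4=q, e(vowel)+10=o, d(cons)+4=h, i(vowel)+10=s, a(vowel)+10=k.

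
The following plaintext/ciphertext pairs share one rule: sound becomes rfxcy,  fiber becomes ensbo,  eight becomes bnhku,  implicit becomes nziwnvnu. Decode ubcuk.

tenth

s(18)→r(17) and o(14)→f(5) fit y≡3x+15 (mod 26); the inverse of 3 mod 26 is 9. This is an affine cipher: with a=0,…,z=25, each position x becomes (3x+15) mod 26.
Decoding ubcuk: u(20)→9·(20−15)≡19=t; b(1)→9·(1−15)≡4=e; c(2)→9·(2−15)≡13=n; u(20)→9·(20−15)≡19=t; k(10)→9·(10−15)≡7=h (all mod 26).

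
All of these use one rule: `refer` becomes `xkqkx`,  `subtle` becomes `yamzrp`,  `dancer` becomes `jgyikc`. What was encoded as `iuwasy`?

Shifts by position in refer: pos 0: r→x (+6), pos 1: e→k (+6), pos 2: f→q (+11), pos 3: e→k (+6), pos 4: r→x (+6) — repeating every 3. A repeating key of period 3 is used — shifts +6, +6, +11 over and over.
Reversing it on iuwasy: i−6=c, u−6=o, w−11=l, a−6=u, s−6=m, y−11=n.

column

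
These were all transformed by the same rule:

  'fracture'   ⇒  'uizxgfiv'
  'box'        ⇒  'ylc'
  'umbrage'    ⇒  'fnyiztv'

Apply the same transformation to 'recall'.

ivxzoo

Each letter is replaced by its mirror in the alphabet: a↔z, b↔y, c↔x, and so on (the Atbash cipher).
On recall: r↔i, e↔v, c↔x, a↔z, l↔o, l↔o.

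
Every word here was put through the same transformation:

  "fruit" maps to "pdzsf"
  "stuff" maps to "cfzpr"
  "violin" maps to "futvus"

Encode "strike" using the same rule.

cfwswj

Shifts by position in fruit: pos 0: f→p (+10), pos 1: r→d (+12), pos 2: u→z (+5), pos 3: i→s (+10), pos 4: t→f (+12) — repeating every 3. The shifts repeat in a cycle of length 3: positions 0,1,… shift by +10, +12, +5, then the pattern repeats.
Applying it to strike: s+10=c, t+12=f, r+5=w, i+10=s, k+12=w, e+5=j.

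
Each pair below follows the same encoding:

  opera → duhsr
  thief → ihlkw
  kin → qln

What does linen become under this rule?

The word is reversed, then every letter is shifted forward by 3.
On linen: reverse → nenil; then shift: n+3=q, e+3=h, n+3=q, i+3=l, l+3=o.

qhqlo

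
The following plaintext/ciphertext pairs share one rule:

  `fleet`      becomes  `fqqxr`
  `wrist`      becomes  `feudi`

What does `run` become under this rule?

The output letters match the input read backwards, each shifted +12: fleet reversed is teelf. The word is reversed, then every letter is shifted forward by 12.
Applying it to run: reverse → nur; then shift: n+12=z, u+12=g, r+12=d.

zgd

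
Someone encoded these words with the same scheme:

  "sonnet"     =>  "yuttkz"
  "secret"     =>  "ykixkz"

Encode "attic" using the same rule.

This is a Caesar cipher with shift 6.
Applying it to attic: a+6=g, t+6=z, t+6=z, i+6=o, c+6=i.

gzzoi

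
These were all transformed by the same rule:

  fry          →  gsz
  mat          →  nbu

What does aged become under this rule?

Compare letters: f→g is +1, r→s is +1, y→z is +1 — a constant shift. It's a constant shift of +1 (ROT1).
On aged: a+1=b, g+1=h, e+1=f, d+1=e.

bhfe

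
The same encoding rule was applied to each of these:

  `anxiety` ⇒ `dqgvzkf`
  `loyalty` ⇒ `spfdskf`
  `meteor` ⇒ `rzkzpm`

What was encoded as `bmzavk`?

credit

a(0)→d(3) and n(13)→q(16) fit y≡25x+3 (mod 26); the inverse of 25 mod 26 is 25. Each letter's alphabet position (a=0..z=25) is mapped through 25·x+3 mod 26 — an affine cipher.
Decoding bmzavk: b(1)→25·(1−3)≡2=c; m(12)→25·(12−3)≡17=r; z(25)→25·(25−3)≡4=e; a(0)→25·(0−3)≡3=d; v(21)→25·(21−3)≡8=i; k(10)→25·(10−3)≡19=t (all mod 26).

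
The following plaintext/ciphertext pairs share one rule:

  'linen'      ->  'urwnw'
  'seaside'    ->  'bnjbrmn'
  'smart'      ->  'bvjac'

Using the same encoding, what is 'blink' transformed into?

kurwt

Each letter is shifted forward by 9 in the alphabet (a Caesar shift of +9).
Applying it to blink: b+9=k, l+9=u, i+9=r, n+9=w, k+9=t.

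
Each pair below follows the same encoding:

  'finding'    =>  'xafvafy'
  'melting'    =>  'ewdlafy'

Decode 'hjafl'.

print

It's a constant shift of +18 (ROT18).
Decoding hjafl: h−18=p, j−18=r, a−18=i, f−18=n, l−18=t.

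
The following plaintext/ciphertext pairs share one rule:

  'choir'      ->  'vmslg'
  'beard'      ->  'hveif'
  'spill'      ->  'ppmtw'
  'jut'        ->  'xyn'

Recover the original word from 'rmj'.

fin

The output letters match the input read backwards, each shifted +4: choir reversed is riohc. Two steps: reverse the string, then apply a Caesar shift of +4.
Decoding rmj: shift back: r−4=n, m−4=i, j−4=f → nif; then reverse → fin.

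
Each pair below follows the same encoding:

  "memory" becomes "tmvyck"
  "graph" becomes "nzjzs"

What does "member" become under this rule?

tmvlpd

The shift increases by 1 at each position, starting from +7: 7, 8, 9, ….
For member: m+7=t, e+8=m, m+9=v, b+10=l, e+11=p, r+12=d.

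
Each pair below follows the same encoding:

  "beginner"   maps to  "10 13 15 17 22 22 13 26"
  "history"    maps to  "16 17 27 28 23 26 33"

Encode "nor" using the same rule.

b is letter #2 and maps to 10: an offset of 8. Letters become their 1-based position plus 8 (so a→9, b→10, …).
Applying it to nor: n=14→22, o=15→23, r=18→26.

22 23 26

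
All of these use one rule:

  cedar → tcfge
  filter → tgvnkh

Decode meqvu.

stock

The output letters match the input read backwards, each shifted +2: cedar reversed is radec. The word is reversed, then every letter is shifted forward by 2.
Undoing it on meqvu: shift back: m−2=k, e−2=c, q−2=o, v−2=t, u−2=s → kcots; then reverse → stock.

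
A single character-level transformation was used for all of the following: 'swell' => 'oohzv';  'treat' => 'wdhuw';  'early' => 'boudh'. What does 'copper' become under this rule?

uhssrf

The output letters match the input read backwards, each shifted +3: swell reversed is llews. Read the word backwards and shift each letter +3.
On copper: reverse → reppoc; then shift: r+3=u, e+3=h, p+3=s, p+3=s, o+3=r, c+3=f.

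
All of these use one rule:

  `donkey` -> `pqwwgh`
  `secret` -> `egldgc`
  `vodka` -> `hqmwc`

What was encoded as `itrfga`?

Shifts by position in donkey: pos 0: d→p (+12), pos 1: o→q (+2), pos 2: n→w (+9), pos 3: k→w (+12), pos 4: e→g (+2), pos 5: y→h (+9) — repeating every 3. A repeating key of period 3 is used — shifts +12, +2, +9 over and over.
Reversing it on itrfga: i−12=w, t−2=r, r−9=i, f−12=t, g−2=e, a−9=r.

writer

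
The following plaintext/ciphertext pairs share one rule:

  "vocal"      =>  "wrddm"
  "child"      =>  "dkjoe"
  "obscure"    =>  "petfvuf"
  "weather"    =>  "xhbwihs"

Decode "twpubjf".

storage

Shifts by position in vocal: pos 0: v→w (+1), pos 1: o→r (+3), pos 2: c→d (+1), pos 3: a→d (+3) — repeating every 2. The shifts repeat in a cycle of length 2: positions 0,1,… shift by +1, +3, then the pattern repeats.
Reversing it on twpubjf: t−1=s, w−3=t, p−1=o, u−3=r, b−1=a, j−3=g, f−1=e.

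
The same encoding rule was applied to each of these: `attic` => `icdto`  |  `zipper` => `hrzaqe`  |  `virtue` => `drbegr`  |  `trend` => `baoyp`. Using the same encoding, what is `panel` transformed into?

In attic: a→i is +8, t→c is +9, t→d is +10, i→t is +11 — the shift increases by 1 each position. The shift increases by 1 at each position, starting from +8: 8, 9, 10, ….
On panel: p+8=x, a+9=j, n+10=x, e+11=p, l+12=x.

xjxpx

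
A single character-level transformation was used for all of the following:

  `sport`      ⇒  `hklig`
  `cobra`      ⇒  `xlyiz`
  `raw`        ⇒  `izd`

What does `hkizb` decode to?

spray

This is the alphabet-reversal cipher (Atbash): a becomes z, b becomes y, etc.
Decoding hkizb: h↔s, k↔p, i↔r, z↔a, b↔y.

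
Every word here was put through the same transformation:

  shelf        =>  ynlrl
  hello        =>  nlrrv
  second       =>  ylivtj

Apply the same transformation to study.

yzbje

The shift depends on letter class: consonant s→y is +6, but vowel e→l is +7. Vowels shift forward by 7 and consonants shift forward by 6.
For study: s(cons)+6=y, t(cons)+6=z, u(vowel)+7=b, d(cons)+6=j, y(cons)+6=e.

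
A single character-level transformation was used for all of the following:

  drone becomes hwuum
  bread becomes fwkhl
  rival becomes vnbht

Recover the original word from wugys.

spark

In drone: d→h is +4, r→w is +5, o→u is +6, n→u is +7 — the shift increases by 1 each position. Each letter shifts forward by (position + 4), i.e. 4, 5, 6, … — the shift grows by one for each successive letter.
Undoing it on wugys: w−4=s, u−5=p, g−6=a, y−7=r, s−8=k.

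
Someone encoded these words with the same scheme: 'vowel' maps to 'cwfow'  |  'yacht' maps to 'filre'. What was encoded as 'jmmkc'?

Each letter shifts forward by (position + 7), i.e. 7, 8, 9, … — the shift grows by one for each successive letter.
Undoing it on jmmkc: j−7=c, m−8=e, m−9=d, k−10=a, c−11=r.

cedar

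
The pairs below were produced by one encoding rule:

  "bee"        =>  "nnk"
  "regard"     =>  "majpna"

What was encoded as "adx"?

The output letters match the input read backwards, each shifted +9: bee reversed is eeb. Two steps: reverse the string, then apply a Caesar shift of +9.
Undoing it on adx: shift back: a−9=r, d−9=u, x−9=o → ruo; then reverse → our.

our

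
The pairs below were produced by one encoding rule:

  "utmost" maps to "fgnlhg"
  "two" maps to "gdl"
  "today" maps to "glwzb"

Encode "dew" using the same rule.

wvd

Each pair mirrors across the alphabet (u↔f, t↔g, m↔n): positions sum to 25. Each letter is replaced by its mirror in the alphabet: a↔z, b↔y, c↔x, and so on (the Atbash cipher).
For dew: d↔w, e↔v, w↔d.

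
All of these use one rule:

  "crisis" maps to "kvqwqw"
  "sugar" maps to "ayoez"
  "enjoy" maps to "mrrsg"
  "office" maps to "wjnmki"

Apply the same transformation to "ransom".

zevwwq

It's a Vigenère-style cipher with numeric key [8,4]: position i shifts by key[i mod 2].
For ransom: r+8=z, a+4=e, n+8=v, s+4=w, o+8=w, m+4=q.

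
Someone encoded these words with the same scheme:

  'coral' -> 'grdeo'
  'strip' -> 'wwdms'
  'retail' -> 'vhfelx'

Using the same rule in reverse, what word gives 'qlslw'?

Shifts by position in coral: pos 0: c→g (+4), pos 1: o→r (+3), pos 2: r→d (+12), pos 3: a→e (+4), pos 4: l→o (+3) — repeating every 3. The shifts repeat in a cycle of length 3: positions 0,1,… shift by +4, +3, +12, then the pattern repeats.
Reversing it on qlslw: q−4=m, l−3=i, s−12=g, l−4=h, w−3=t.

might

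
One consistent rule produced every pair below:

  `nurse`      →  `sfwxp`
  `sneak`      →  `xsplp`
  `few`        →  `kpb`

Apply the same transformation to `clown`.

hqzbs

Two shifts are in play — +11 for a/e/i/o/u, +5 for every other letter.
Applying it to clown: c(cons)+5=h, l(cons)+5=q, o(vowel)+11=z, w(cons)+5=b, n(cons)+5=s.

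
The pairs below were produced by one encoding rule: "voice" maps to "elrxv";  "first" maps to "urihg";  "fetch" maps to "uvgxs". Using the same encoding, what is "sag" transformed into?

Each pair mirrors across the alphabet (v↔e, o↔l, i↔r): positions sum to 25. Letters are reflected about the middle of the alphabet (position → 25−position): Atbash.
Applying it to sag: s↔h, a↔z, g↔t.

hzt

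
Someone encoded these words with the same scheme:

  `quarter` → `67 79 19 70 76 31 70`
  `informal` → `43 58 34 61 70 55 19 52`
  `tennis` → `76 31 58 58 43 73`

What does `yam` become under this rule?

q(#17)→67 and u(#21)→79: differences scale by 3, so n = 3·pos + 16. The formula is n = 3×(alphabet index, a=1) + 16.
On yam: y=25→91, a=1→19, m=13→55.

91 19 55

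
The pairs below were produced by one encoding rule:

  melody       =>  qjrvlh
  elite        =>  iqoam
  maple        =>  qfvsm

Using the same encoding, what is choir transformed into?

Each letter shifts forward by (position + 4), i.e. 4, 5, 6, … — the shift grows by one for each successive letter.
Applying it to choir: c+4=g, h+5=m, o+6=u, i+7=p, r+8=z.

gmupz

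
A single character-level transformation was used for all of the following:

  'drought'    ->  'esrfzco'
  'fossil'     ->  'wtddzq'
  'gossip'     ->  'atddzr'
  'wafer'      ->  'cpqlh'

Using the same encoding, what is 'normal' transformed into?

wlxczy

The output letters match the input read backwards, each shifted +11: drought reversed is thguord. Read the word backwards and shift each letter +11.
On normal: reverse → lamron; then shift: l+11=w, a+11=l, m+11=x, r+11=c, o+11=z, n+11=y.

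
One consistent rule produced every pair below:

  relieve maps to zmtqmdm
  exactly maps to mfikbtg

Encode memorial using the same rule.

umuwzqit

Compare letters: r→z is +8, e→m is +8, l→t is +8 — a constant shift. This is a Caesar cipher with shift 8.
Applying it to memorial: m+8=u, e+8=m, m+8=u, o+8=w, r+8=z, i+8=q, a+8=i, l+8=t.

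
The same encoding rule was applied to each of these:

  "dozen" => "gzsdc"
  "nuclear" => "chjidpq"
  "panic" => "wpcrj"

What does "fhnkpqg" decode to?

mustard

This is an affine cipher: with a=0,…,z=25, each position x becomes (23x+15) mod 26.
Decoding fhnkpqg: f(5)→17·(5−15)≡12=m; h(7)→17·(7−15)≡20=u; n(13)→17·(13−15)≡18=s; k(10)→17·(10−15)≡19=t; p(15)→17·(15−15)≡0=a; q(16)→17·(16−15)≡17=r; g(6)→17·(6−15)≡3=d (all mod 26).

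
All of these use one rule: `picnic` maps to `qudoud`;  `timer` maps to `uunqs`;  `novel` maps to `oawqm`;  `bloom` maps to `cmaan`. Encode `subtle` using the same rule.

tgcumq

The shift depends on letter class: consonant p→q is +1, but vowel i→u is +12. Vowels shift forward by 12 and consonants shift forward by 1.
For subtle: s(cons)+1=t, u(vowel)+12=g, b(cons)+1=c, t(cons)+1=u, l(cons)+1=m, e(vowel)+12=q.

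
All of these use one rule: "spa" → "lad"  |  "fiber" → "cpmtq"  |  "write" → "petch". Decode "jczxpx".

Read the word backwards and shift each letter +11.
Decoding jczxpx: shift back: j−11=y, c−11=r, z−11=o, x−11=m, p−11=e, x−11=m → yromem; then reverse → memory.

memory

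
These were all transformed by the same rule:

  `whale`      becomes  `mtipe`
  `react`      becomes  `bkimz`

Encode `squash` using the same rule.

paicya

Two steps: reverse the string, then apply a Caesar shift of +8.
Applying it to squash: reverse → hsauqs; then shift: h+8=p, s+8=a, a+8=i, u+8=c, q+8=y, s+8=a.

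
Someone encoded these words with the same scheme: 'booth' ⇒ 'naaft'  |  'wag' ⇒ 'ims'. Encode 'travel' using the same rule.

Compare letters: b→n is +12, o→a is +12, o→a is +12 — a constant shift. It's a constant shift of +12 (ROT12).
For travel: t+12=f, r+12=d, a+12=m, v+12=h, e+12=q, l+12=x.

fdmhqx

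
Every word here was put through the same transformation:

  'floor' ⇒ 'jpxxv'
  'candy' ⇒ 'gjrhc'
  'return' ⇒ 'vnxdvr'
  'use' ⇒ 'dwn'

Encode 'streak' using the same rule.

wxvnjo

The rule splits by letter class: vowels +9, consonants +4.
On streak: s(cons)+4=w, t(cons)+4=x, r(cons)+4=v, e(vowel)+9=n, a(vowel)+9=j, k(cons)+4=o.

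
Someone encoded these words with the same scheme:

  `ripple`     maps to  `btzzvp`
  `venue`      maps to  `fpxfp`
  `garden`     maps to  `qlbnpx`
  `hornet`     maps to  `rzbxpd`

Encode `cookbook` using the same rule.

The shift depends on letter class: consonant r→b is +10, but vowel i→t is +11. Vowels shift forward by 11 and consonants shift forward by 10.
On cookbook: c(cons)+10=m, o(vowel)+11=z, o(vowel)+11=z, k(cons)+10=u, b(cons)+10=l, o(vowel)+11=z, o(vowel)+11=z, k(cons)+10=u.

mzzulzzu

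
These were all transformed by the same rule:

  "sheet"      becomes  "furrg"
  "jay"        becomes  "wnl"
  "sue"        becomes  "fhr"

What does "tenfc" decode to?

grasp

This is a Caesar cipher with shift 13.
Undoing it on tenfc: t−13=g, e−13=r, n−13=a, f−13=s, c−13=p.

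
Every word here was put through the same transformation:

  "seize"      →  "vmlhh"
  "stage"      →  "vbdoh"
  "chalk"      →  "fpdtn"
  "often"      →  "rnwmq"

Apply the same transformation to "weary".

Shifts by position in seize: pos 0: s→v (+3), pos 1: e→m (+8), pos 2: i→l (+3), pos 3: z→h (+8) — repeating every 2. A repeating key of period 2 is used — shifts +3, +8 over and over.
On weary: w+3=z, e+8=m, a+3=d, r+8=z, y+3=b.

zmdzb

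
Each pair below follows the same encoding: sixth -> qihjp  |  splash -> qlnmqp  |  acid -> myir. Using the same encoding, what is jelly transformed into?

bknna

This is an affine cipher: with a=0,…,z=25, each position x becomes (19x+12) mod 26.
Applying it to jelly: j(9)→19·9+12≡1=b; e(4)→19·4+12≡10=k; l(11)→19·11+12≡13=n; l(11)→19·11+12≡13=n; y(24)→19·24+12≡0=a (all mod 26).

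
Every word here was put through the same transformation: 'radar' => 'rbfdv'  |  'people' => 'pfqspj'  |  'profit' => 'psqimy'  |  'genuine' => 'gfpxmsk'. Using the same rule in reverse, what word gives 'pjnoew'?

In radar: r→r is +0, a→b is +1, d→f is +2, a→d is +3 — the shift increases by 1 each position. Letter i (0-indexed) is shifted by i+0, so successive shifts are 0, 1, 2, ….
Reversing it on pjnoew: p−0=p, j−1=i, n−2=l, o−3=l, e−4=a, w−5=r.

pillar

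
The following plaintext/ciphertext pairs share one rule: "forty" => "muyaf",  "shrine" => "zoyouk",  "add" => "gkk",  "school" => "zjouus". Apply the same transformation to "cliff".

jsomm

The shift depends on letter class: consonant f→m is +7, but vowel o→u is +6. Two shifts are in play — +6 for a/e/i/o/u, +7 for every other letter.
For cliff: c(cons)+7=j, l(cons)+7=s, i(vowel)+6=o, f(cons)+7=m, f(cons)+7=m.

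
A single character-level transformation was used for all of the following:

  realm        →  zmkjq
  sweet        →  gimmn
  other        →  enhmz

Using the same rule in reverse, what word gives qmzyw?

mercy

r(17)→z(25) and e(4)→m(12) fit y≡7x+10 (mod 26); the inverse of 7 mod 26 is 15. This is an affine cipher: with a=0,…,z=25, each position x becomes (7x+10) mod 26.
Reversing it on qmzyw: q(16)→15·(16−10)≡12=m; m(12)→15·(12−10)≡4=e; z(25)→15·(25−10)≡17=r; y(24)→15·(24−10)≡2=c; w(22)→15·(22−10)≡24=y (all mod 26).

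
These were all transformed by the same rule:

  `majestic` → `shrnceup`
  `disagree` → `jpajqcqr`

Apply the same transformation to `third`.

zoqan

In majestic: m→s is +6, a→h is +7, j→r is +8, e→n is +9 — the shift increases by 1 each position. The shift increases by 1 at each position, starting from +6: 6, 7, 8, ….
On third: t+6=z, h+7=o, i+8=q, r+9=a, d+10=n.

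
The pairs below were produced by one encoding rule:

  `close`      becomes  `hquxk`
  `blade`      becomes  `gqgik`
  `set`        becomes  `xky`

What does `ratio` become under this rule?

wgyou

Vowels shift forward by 6 and consonants shift forward by 5.
On ratio: r(cons)+5=w, a(vowel)+6=g, t(cons)+5=y, i(vowel)+6=o, o(vowel)+6=u.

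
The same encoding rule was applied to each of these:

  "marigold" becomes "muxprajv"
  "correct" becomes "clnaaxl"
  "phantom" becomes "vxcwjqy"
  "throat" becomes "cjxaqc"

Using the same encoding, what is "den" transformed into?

wnm

The word is reversed, then every letter is shifted forward by 9.
On den: reverse → ned; then shift: n+9=w, e+9=n, d+9=m.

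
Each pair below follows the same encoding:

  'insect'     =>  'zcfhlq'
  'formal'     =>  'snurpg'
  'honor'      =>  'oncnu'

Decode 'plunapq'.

acrobat

i(8)→z(25) and n(13)→c(2) fit y≡11x+15 (mod 26); the inverse of 11 mod 26 is 19. Each letter's alphabet position (a=0..z=25) is mapped through 11·x+15 mod 26 — an affine cipher.
Decoding plunapq: p(15)→19·(15−15)≡0=a; l(11)→19·(11−15)≡2=c; u(20)→19·(20−15)≡17=r; n(13)→19·(13−15)≡14=o; a(0)→19·(0−15)≡1=b; p(15)→19·(15−15)≡0=a; q(16)→19·(16−15)≡19=t (all mod 26).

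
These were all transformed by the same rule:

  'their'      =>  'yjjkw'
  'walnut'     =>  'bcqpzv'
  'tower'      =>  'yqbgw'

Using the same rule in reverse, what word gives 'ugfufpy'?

peasant

Shifts by position in their: pos 0: t→y (+5), pos 1: h→j (+2), pos 2: e→j (+5), pos 3: i→k (+2) — repeating every 2. It's a Vigenère-style cipher with numeric key [5,2]: position i shifts by key[i mod 2].
Reversing it on ugfufpy: u−5=p, g−2=e, f−5=a, u−2=s, f−5=a, p−2=n, y−5=t.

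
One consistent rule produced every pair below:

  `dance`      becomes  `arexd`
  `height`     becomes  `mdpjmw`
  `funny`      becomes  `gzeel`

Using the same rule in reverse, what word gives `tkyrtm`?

d(3)→a(0) and a(0)→r(17) fit y≡3x+17 (mod 26); the inverse of 3 mod 26 is 9. Each letter's alphabet position (a=0..z=25) is mapped through 3·x+17 mod 26 — an affine cipher.
Decoding tkyrtm: t(19)→9·(19−17)≡18=s; k(10)→9·(10−17)≡15=p; y(24)→9·(24−17)≡11=l; r(17)→9·(17−17)≡0=a; t(19)→9·(19−17)≡18=s; m(12)→9·(12−17)≡7=h (all mod 26).

splash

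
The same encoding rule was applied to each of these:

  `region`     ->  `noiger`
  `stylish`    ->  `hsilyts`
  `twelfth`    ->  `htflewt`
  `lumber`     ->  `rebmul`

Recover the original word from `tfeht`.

The output letters match the input read backwards: region reversed is noiger. The word is simply reversed.
Decoding tfeht: then reverse → theft.

theft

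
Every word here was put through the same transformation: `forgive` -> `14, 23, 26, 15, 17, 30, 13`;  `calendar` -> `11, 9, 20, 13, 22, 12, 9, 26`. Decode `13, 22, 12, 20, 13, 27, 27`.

endless

f is letter #6 and maps to 14: an offset of 8. Each letter is replaced by its alphabet position (a=1..z=26) + 8.
Reversing it on 13, 22, 12, 20, 13, 27, 27: 13→(13−8)÷1=5=e, 22→(22−8)÷1=14=n, 12→(12−8)÷1=4=d, 20→(20−8)÷1=12=l, 13→(13−8)÷1=5=e, 27→(27−8)÷1=19=s, 27→(27−8)÷1=19=s.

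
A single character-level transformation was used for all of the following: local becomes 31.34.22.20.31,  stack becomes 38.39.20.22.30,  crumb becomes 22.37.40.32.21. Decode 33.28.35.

nip

l is letter #12 and maps to 31: an offset of 19. Letters become their 1-based position plus 19 (so a→20, b→21, …).
Undoing it on 33.28.35: 33→(33−19)÷1=14=n, 28→(28−19)÷1=9=i, 35→(35−19)÷1=16=p.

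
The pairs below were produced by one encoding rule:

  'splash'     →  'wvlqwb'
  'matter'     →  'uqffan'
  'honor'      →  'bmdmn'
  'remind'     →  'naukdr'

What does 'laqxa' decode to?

leave

Each letter's alphabet position (a=0..z=25) is mapped through 9·x+16 mod 26 — an affine cipher.
Reversing it on laqxa: l(11)→3·(11−16)≡11=l; a(0)→3·(0−16)≡4=e; q(16)→3·(16−16)≡0=a; x(23)→3·(23−16)≡21=v; a(0)→3·(0−16)≡4=e (all mod 26).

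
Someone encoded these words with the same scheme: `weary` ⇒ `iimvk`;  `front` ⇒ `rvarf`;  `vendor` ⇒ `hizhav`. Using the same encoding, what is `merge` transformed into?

It's a Vigenère-style cipher with numeric key [12,4]: position i shifts by key[i mod 2].
Applying it to merge: m+12=y, e+4=i, r+12=d, g+4=k, e+12=q.

yidkq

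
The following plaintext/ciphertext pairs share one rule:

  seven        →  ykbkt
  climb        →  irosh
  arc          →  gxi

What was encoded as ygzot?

Compare letters: s→y is +6, e→k is +6, v→b is +6 — a constant shift. Each letter is shifted forward by 6 in the alphabet (a Caesar shift of +6).
Reversing it on ygzot: y−6=s, g−6=a, z−6=t, o−6=i, t−6=n.

satin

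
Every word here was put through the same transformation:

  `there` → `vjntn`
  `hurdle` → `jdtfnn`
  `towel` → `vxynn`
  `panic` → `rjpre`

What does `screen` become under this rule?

uetnnp

The shift depends on letter class: consonant t→v is +2, but vowel e→n is +9. Two shifts are in play — +9 for a/e/i/o/u, +2 for every other letter.
On screen: s(cons)+2=u, c(cons)+2=e, r(cons)+2=t, e(vowel)+9=n, e(vowel)+9=n, n(cons)+2=p.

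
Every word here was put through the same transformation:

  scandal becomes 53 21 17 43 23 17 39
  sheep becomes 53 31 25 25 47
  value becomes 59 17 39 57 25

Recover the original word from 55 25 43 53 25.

s(#19)→53 and c(#3)→21: differences scale by 2, so n = 2·pos + 15. Each letter becomes 2×(its alphabet position, a=1..z=26) + 15.
Decoding 55 25 43 53 25: 55→(55−15)÷2=20=t, 25→(25−15)÷2=5=e, 43→(43−15)÷2=14=n, 53→(53−15)÷2=19=s, 25→(25−15)÷2=5=e.

tense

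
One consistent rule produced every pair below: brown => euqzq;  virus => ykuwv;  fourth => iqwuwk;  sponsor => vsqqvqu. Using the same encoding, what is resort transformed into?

The shift depends on letter class: consonant b→e is +3, but vowel o→q is +2. Vowels shift forward by 2 and consonants shift forward by 3.
On resort: r(cons)+3=u, e(vowel)+2=g, s(cons)+3=v, o(vowel)+2=q, r(cons)+3=u, t(cons)+3=w.

ugvquw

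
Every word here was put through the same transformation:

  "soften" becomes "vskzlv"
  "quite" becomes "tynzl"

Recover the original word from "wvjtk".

trend

In soften: s→v is +3, o→s is +4, f→k is +5, t→z is +6 — the shift increases by 1 each position. Letter i (0-indexed) is shifted by i+3, so successive shifts are 3, 4, 5, ….
Undoing it on wvjtk: w−3=t, v−4=r, j−5=e, t−6=n, k−7=d.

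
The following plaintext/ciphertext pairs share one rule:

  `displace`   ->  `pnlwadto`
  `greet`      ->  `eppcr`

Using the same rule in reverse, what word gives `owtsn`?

The output letters match the input read backwards, each shifted +11: displace reversed is ecalpsid. Read the word backwards and shift each letter +11.
Reversing it on owtsn: shift back: o−11=d, w−11=l, t−11=i, s−11=h, n−11=c → dlihc; then reverse → child.

child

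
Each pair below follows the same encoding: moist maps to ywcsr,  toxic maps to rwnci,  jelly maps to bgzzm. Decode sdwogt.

shower

m(12)→y(24) and o(14)→w(22) fit y≡25x+10 (mod 26); the inverse of 25 mod 26 is 25. Each letter's alphabet position (a=0..z=25) is mapped through 25·x+10 mod 26 — an affine cipher.
Undoing it on sdwogt: s(18)→25·(18−10)≡18=s; d(3)→25·(3−10)≡7=h; w(22)→25·(22−10)≡14=o; o(14)→25·(14−10)≡22=w; g(6)→25·(6−10)≡4=e; t(19)→25·(19−10)≡17=r (all mod 26).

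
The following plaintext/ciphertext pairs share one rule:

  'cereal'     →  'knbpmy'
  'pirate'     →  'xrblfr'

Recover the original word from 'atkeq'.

In cereal: c→k is +8, e→n is +9, r→b is +10, e→p is +11 — the shift increases by 1 each position. Letter i (0-indexed) is shifted by i+8, so successive shifts are 8, 9, 10, ….
Decoding atkeq: a−8=s, t−9=k, k−10=a, e−11=t, q−12=e.

skate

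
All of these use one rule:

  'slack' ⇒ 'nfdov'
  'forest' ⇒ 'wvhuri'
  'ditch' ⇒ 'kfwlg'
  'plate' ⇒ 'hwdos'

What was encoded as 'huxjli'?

The output letters match the input read backwards, each shifted +3: slack reversed is kcals. Read the word backwards and shift each letter +3.
Reversing it on huxjli: shift back: h−3=e, u−3=r, x−3=u, j−3=g, l−3=i, i−3=f → erugif; then reverse → figure.

figure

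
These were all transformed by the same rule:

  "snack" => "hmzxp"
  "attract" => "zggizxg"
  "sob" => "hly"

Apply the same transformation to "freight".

uivrtsg

Each pair mirrors across the alphabet (s↔h, n↔m, a↔z): positions sum to 25. Letters are reflected about the middle of the alphabet (position → 25−position): Atbash.
For freight: f↔u, r↔i, e↔v, i↔r, g↔t, h↔s, t↔g.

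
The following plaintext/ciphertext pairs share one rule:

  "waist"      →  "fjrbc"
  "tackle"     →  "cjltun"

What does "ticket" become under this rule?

Compare letters: w→f is +9, a→j is +9, i→r is +9 — a constant shift. It's a constant shift of +9 (ROT9).
Applying it to ticket: t+9=c, i+9=r, c+9=l, k+9=t, e+9=n, t+9=c.

crltnc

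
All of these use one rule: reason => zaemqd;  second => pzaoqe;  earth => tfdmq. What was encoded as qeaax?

Two steps: reverse the string, then apply a Caesar shift of +12.
Reversing it on qeaax: shift back: q−12=e, e−12=s, a−12=o, a−12=o, x−12=l → esool; then reverse → loose.

loose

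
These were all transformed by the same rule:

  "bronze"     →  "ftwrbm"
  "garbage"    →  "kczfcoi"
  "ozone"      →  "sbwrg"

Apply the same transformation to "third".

xjqvf

Shifts by position in bronze: pos 0: b→f (+4), pos 1: r→t (+2), pos 2: o→w (+8), pos 3: n→r (+4), pos 4: z→b (+2), pos 5: e→m (+8) — repeating every 3. A repeating key of period 3 is used — shifts +4, +2, +8 over and over.
Applying it to third: t+4=x, h+2=j, i+8=q, r+4=v, d+2=f.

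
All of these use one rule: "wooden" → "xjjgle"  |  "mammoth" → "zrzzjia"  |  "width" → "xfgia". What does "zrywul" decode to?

w(22)→x(23) and o(14)→j(9) fit y≡5x+17 (mod 26); the inverse of 5 mod 26 is 21. Each letter's alphabet position (a=0..z=25) is mapped through 5·x+17 mod 26 — an affine cipher.
Undoing it on zrywul: z(25)→21·(25−17)≡12=m; r(17)→21·(17−17)≡0=a; y(24)→21·(24−17)≡17=r; w(22)→21·(22−17)≡1=b; u(20)→21·(20−17)≡11=l; l(11)→21·(11−17)≡4=e (all mod 26).

marble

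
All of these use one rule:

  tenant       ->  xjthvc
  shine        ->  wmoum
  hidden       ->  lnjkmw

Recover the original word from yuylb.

In tenant: t→x is +4, e→j is +5, n→t is +6, a→h is +7 — the shift increases by 1 each position. The shift increases by 1 at each position, starting from +4: 4, 5, 6, ….
Decoding yuylb: y−4=u, u−5=p, y−6=s, l−7=e, b−8=t.

upset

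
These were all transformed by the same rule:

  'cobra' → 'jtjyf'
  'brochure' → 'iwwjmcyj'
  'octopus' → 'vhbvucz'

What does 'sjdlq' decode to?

Shifts by position in cobra: pos 0: c→j (+7), pos 1: o→t (+5), pos 2: b→j (+8), pos 3: r→y (+7), pos 4: a→f (+5) — repeating every 3. It's a Vigenère-style cipher with numeric key [7,5,8]: position i shifts by key[i mod 3].
Decoding sjdlq: s−7=l, j−5=e, d−8=v, l−7=e, q−5=l.

level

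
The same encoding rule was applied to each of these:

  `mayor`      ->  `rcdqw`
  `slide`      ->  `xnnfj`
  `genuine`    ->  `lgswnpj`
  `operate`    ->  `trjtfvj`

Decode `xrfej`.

space

Shifts by position in mayor: pos 0: m→r (+5), pos 1: a→c (+2), pos 2: y→d (+5), pos 3: o→q (+2) — repeating every 2. A repeating key of period 2 is used — shifts +5, +2 over and over.
Undoing it on xrfej: x−5=s, r−2=p, f−5=a, e−2=c, j−5=e.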